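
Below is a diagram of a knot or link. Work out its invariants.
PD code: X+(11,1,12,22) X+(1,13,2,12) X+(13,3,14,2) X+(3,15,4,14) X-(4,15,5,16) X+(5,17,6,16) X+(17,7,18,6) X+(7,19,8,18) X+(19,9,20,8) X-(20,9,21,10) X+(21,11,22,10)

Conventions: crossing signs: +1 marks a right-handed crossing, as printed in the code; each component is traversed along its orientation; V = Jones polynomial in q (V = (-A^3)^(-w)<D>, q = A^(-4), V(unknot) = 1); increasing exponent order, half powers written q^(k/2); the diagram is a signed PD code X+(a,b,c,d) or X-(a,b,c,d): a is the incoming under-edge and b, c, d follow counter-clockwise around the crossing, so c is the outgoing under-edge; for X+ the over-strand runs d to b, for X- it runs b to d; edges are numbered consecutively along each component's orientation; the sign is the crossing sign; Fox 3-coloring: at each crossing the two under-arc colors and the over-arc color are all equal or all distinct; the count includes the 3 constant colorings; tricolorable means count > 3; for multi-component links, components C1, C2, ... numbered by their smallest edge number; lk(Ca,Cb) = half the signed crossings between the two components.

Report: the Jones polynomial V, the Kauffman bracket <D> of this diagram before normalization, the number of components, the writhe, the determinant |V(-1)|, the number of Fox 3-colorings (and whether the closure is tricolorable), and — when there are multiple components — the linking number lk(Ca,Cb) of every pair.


V(q) = q^3 + q^5 - q^6 + q^7 - q^8 + q^9 - q^10
bracket: A^-19 - A^-15 + A^-11 - A^-7 + A^-3 - A - A^9, w = +7
1 component, writhe +7, over 11 crossings
det 7, colorings 3 of 3^11 — not tricolorable
observation: the span of V is 7, forcing >= 7 crossings in any diagram


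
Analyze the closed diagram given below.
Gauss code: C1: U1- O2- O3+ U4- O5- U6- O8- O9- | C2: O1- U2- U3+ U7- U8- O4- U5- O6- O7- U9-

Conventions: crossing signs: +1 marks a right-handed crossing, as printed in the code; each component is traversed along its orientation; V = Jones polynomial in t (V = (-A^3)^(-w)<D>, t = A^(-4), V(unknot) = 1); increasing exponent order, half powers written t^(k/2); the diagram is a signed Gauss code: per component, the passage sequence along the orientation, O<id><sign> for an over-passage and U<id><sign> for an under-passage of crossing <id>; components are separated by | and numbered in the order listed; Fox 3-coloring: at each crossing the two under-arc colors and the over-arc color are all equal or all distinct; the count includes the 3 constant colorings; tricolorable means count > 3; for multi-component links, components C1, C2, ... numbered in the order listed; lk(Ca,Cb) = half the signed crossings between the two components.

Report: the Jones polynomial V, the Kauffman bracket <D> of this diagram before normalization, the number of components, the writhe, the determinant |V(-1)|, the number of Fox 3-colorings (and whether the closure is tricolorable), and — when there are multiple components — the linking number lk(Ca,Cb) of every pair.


V = -t^(-17/2) + t^(-15/2) - t^(-13/2) + t^(-11/2) - t^(-9/2) - t^(-5/2)
<D> = A^-11 + A^-3 - A + A^5 - A^9 + A^13 (w = -7)
2 components over 9 crossings, w = -7
lk(C1,C2): -3
9 Fox colorings among 3^9, |V(-1)| = 6: tricolorable
why: the 1 component pair carries total linking -3


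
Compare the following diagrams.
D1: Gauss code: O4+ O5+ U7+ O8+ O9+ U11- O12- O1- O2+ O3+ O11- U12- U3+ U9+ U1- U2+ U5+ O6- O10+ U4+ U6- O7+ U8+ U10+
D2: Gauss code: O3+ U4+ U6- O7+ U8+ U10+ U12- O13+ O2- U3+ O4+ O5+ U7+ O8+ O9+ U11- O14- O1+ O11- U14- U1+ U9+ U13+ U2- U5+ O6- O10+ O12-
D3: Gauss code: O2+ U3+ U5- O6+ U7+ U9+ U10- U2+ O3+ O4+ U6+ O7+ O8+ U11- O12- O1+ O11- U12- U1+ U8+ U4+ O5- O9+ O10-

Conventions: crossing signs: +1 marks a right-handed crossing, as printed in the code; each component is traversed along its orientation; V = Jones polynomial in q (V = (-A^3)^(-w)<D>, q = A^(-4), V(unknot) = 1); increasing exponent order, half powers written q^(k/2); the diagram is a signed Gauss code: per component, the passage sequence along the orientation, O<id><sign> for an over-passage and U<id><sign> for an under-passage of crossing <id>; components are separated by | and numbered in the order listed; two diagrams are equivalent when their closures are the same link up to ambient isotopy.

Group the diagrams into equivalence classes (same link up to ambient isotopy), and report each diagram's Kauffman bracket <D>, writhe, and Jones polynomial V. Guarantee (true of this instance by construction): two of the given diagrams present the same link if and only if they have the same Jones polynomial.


equivalence classes: {D1, D2, D3}
D1 (bracket -A^-12 + A^-8 - A^-4 + 2 - A^4 + A^8; 12 crossings at w = +4): V = q - q^2 + 2q^3 - q^4 + q^5 - q^6
V(D2) = q - q^2 + 2q^3 - q^4 + q^5 - q^6  [14 crossings, <D> = -A^-12 + A^-8 - A^-4 + 2 - A^4 + A^8, w = +4]
V(D3) = q - q^2 + 2q^3 - q^4 + q^5 - q^6  (w +4, c 12, <D> = -A^-12 + A^-8 - A^-4 + 2 - A^4 + A^8)
observation: one V(q) for all 3 diagrams — one class (guaranteed)


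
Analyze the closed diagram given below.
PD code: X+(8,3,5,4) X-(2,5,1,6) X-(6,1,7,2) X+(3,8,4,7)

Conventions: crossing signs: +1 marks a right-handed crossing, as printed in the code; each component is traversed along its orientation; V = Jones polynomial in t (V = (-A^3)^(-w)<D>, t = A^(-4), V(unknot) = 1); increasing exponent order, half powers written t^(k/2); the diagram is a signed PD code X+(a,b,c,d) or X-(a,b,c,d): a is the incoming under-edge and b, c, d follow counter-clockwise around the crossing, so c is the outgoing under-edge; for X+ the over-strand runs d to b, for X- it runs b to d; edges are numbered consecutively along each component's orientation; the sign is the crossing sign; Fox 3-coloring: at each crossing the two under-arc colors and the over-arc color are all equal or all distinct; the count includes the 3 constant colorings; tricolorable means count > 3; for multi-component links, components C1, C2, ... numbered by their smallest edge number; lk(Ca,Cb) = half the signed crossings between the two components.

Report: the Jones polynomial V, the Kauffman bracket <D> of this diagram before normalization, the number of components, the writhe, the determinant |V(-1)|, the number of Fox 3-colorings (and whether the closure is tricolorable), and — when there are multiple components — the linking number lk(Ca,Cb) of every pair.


V(t) = t^-2 + 2 + t^2
bracket: A^-8 + 2 + A^8, w = 0
3 components, writhe 0, over 4 crossings
lk(C1,C2) = 0
linking number lk(C1,C3) = -1
lk(C2,C3): +1
det 4, colorings 3 of 3^4 — not tricolorable
observation: V is palindromic (span 4, det 4): t -> 1/t fixes it; necessary, not sufficient, for amphichirality


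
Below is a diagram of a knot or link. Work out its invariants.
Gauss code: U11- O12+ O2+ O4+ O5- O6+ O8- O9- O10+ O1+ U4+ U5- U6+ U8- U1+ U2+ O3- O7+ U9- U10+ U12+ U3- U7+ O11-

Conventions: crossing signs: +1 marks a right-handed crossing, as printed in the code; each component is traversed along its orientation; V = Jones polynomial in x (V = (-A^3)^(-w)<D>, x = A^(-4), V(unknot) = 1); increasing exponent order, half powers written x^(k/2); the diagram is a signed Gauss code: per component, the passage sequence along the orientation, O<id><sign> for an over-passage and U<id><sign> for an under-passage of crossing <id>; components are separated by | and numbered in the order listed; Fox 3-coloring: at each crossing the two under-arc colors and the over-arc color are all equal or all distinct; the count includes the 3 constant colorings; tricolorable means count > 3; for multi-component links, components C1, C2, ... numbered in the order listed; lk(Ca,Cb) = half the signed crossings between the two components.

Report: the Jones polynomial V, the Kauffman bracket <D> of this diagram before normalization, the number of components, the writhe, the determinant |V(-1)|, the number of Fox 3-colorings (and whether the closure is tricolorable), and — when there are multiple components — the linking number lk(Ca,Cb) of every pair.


V = 1
<D> = A^6 (w = +2)
1 component over 12 crossings, w = +2
3 Fox colorings among 3^12, |V(-1)| = 1: not tricolorable
why: |V(-1)| = 1: so not tricolorable, since 3 does not divide 1


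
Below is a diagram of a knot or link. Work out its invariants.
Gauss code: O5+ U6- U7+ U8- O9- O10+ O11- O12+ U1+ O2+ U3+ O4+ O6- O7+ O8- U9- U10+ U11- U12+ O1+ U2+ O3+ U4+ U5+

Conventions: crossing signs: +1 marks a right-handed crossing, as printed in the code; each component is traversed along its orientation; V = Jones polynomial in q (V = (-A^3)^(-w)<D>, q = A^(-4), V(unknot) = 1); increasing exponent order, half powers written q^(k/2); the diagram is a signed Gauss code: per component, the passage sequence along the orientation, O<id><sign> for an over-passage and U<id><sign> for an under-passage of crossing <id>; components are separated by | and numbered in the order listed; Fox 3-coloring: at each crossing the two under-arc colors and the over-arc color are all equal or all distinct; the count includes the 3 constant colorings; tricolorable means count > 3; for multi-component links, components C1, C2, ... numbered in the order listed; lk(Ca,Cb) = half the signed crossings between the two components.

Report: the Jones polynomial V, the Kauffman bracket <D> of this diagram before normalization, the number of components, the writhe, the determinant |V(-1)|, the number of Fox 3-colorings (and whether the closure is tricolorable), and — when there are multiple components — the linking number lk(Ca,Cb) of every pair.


V = q + q^3 - q^4
<D> = -A^-4 + 1 + A^8 (w = +4)
1 component over 12 crossings, w = +4
9 Fox colorings among 3^12, |V(-1)| = 3: tricolorable
why: det 3 = |V(-1)|; divisible by 3, so tricolorable


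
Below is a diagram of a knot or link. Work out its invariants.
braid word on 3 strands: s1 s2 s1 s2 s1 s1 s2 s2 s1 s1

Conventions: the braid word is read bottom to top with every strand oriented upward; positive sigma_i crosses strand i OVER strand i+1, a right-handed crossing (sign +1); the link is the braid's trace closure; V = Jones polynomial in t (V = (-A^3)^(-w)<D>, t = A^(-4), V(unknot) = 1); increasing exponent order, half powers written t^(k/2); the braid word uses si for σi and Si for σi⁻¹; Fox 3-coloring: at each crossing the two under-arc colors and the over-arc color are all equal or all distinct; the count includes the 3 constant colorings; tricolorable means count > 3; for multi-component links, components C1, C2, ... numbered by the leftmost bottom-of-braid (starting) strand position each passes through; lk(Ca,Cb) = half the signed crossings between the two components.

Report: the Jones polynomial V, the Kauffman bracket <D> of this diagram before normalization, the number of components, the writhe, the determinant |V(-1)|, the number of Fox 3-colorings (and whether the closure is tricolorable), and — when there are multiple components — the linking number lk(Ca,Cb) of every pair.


Jones polynomial: V(t) = t^4 + t^6 - t^8 + t^9 - t^10 + t^11 - t^12
<D> = -A^-18 + A^-14 - A^-10 + A^-6 - A^-2 + A^6 + A^14; writhe +10
components 1, writhe +10 (10 crossings)
3-colorings: 9 of 3^10, det 3 — tricolorable
note: V spans 8 powers of t: at least 8 crossings in any diagram


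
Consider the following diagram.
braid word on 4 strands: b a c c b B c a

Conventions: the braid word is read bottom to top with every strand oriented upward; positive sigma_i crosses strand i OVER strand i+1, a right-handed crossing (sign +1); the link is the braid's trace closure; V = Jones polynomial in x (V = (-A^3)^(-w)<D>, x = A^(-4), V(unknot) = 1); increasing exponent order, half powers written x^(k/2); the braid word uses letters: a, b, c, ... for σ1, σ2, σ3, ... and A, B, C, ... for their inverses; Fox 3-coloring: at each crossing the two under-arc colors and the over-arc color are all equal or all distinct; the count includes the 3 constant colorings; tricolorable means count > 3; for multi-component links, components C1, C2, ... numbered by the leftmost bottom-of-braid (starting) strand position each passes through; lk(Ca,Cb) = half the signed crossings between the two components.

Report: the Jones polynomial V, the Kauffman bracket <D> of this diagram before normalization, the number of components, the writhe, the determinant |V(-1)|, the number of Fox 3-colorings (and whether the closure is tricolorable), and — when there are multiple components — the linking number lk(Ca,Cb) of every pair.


V = -x^(3/2) - 2x^(7/2) + x^(9/2) - x^(11/2) + x^(13/2)
<D> = A^-8 - A^-4 + 1 - 2A^4 - A^12 (w = +6)
2 components over 8 crossings, w = +6
lk(C1,C2): +1
9 Fox colorings among 3^8, |V(-1)| = 6: tricolorable
why: w = +6 shifts under R1 moves; the (-A^3)^(-6) factor cancels that in V


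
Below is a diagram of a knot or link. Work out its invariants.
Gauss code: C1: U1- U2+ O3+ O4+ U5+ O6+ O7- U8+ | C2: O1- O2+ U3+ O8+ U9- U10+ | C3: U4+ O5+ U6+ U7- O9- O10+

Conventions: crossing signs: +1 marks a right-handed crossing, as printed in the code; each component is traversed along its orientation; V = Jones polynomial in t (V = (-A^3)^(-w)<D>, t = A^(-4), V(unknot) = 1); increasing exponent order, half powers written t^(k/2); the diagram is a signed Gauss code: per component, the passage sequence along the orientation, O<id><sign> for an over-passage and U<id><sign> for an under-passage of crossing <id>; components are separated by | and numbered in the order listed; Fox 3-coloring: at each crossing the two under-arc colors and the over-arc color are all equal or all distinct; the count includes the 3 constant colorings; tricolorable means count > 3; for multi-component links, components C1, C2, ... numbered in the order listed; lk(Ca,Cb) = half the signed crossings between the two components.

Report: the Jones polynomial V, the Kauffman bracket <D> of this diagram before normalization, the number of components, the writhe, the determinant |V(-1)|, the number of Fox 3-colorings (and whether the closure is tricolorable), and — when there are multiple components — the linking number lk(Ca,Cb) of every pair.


Jones polynomial: V(t) = t + 2t^3 + t^5
<D> = A^-8 + 2 + A^8; writhe +4
components 3, writhe +4 (10 crossings)
linking number lk(C1,C2) = +1
lk(C1,C3): +1
lk(C2,C3) = 0
3-colorings: 3 of 3^10, det 4 — not tricolorable
note: span 4 respects span(V) <= c + mu - 1 = 12 for this 3-component diagram


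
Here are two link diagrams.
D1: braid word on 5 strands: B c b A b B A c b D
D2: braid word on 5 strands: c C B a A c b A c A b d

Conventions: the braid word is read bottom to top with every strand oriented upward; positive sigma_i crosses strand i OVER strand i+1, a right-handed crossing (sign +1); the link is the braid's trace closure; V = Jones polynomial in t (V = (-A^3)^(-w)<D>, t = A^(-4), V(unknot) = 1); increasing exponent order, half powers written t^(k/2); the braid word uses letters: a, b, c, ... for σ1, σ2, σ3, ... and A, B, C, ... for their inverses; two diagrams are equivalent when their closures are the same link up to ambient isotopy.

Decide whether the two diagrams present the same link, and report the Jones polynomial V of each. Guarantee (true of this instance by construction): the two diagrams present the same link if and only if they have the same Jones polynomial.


same link: yes
V(D1) = t^-2 + 2 + t^2  [10 crossings, <D> = A^-8 + 2 + A^8, w = 0]
V(D2) = t^-2 + 2 + t^2  [12 crossings, <D> = A^-2 + 2A^6 + A^14, w = +2]
insight: D2 (12 crossings) and D1 (10) are Markov-related braid presentations


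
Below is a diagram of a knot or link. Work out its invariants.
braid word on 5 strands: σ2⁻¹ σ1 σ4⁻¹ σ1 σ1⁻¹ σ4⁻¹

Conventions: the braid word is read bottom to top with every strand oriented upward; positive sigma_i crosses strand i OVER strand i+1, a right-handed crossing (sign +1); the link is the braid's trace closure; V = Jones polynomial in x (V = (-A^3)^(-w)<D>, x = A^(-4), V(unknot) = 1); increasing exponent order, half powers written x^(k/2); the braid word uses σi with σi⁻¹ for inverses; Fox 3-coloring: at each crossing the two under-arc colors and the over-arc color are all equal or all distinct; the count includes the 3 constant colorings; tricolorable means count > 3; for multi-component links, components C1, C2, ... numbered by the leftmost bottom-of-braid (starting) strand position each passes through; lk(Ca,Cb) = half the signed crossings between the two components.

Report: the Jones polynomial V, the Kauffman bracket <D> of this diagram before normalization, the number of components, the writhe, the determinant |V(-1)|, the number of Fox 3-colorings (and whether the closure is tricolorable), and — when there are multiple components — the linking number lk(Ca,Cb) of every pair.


V = x^-3 + x^-2 + x^-1 + 1
<D> = A^-6 + A^-2 + A^2 + A^6 (w = -2)
3 components over 6 crossings, w = -2
lk(C1,C2): 0
lk(C1,C3) = 0
linking number lk(C2,C3) = -1
9 Fox colorings among 3^6, |V(-1)| = 0: tricolorable
why: span 3 respects span(V) <= c + mu - 1 = 8 for this 3-component diagram


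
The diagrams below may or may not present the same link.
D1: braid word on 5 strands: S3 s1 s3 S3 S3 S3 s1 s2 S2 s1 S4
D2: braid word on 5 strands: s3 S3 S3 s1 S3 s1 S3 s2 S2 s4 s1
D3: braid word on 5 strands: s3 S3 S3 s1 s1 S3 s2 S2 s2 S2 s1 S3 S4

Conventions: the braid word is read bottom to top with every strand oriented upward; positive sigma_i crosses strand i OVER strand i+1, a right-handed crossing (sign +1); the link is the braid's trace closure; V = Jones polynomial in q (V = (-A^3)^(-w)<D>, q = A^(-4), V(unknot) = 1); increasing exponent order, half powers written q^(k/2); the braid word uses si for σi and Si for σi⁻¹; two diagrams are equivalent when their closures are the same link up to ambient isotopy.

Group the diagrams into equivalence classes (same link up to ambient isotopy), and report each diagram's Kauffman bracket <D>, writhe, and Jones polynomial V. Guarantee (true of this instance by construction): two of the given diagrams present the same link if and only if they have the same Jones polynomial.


equivalence classes: {D1, D2, D3}
D1 (bracket -A^-17 + 2A^-5 + 2A^-1 - A^11; 11 crossings at w = -1): V = q^(-7/2) - 2q^(-1/2) - 2q^(1/2) + q^(7/2)
V(D2) = q^(-7/2) - 2q^(-1/2) - 2q^(1/2) + q^(7/2)  (w +1, c 11, <D> = -A^-11 + 2A + 2A^5 - A^17)
D3 (bracket -A^-17 + 2A^-5 + 2A^-1 - A^11; 13 crossings at w = -1): V = q^(-7/2) - 2q^(-1/2) - 2q^(1/2) + q^(7/2)
key observation: one V(q) for all 3 diagrams — one class (guaranteed)


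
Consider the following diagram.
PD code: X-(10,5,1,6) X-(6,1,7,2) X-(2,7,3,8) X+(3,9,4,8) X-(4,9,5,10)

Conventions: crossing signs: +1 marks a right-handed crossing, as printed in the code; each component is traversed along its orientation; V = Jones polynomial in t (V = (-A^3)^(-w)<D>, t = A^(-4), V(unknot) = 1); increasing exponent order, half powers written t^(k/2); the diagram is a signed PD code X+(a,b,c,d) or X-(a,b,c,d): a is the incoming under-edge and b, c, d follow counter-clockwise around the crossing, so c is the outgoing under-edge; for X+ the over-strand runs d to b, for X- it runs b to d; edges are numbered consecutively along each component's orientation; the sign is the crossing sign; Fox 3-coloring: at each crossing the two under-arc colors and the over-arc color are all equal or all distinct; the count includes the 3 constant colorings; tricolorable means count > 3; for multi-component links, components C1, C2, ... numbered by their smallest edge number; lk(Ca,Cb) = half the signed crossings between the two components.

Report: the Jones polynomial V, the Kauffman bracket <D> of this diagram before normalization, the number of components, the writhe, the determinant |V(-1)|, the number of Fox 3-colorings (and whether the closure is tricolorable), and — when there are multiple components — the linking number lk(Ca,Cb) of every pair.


V(t) = -t^-4 + t^-3 + t^-1
bracket: -A^-5 - A^3 + A^7, w = -3
1 component, writhe -3, over 5 crossings
det 3, colorings 9 of 3^5 — tricolorable
observation: w = -3 shifts under R1 moves; the (-A^3)^(3) factor cancels that in V


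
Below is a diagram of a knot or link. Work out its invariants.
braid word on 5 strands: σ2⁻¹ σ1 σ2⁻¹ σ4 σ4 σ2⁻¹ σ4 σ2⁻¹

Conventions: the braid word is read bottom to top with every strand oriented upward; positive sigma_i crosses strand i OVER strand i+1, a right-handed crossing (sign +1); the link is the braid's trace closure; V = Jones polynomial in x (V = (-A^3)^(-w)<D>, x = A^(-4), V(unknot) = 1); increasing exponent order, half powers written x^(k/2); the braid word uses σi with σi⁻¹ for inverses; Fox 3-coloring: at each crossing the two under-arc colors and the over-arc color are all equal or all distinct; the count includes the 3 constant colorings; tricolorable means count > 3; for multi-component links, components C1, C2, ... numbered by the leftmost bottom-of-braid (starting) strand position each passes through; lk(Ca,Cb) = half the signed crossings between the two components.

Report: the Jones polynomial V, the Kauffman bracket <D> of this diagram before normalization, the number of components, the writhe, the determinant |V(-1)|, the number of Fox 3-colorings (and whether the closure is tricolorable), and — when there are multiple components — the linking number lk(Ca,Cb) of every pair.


V = x^-5 + x^-3 + x^-1 + 2 - x^3
<D> = -A^-12 + 2 + A^4 + A^12 + A^20 (w = 0)
3 components over 8 crossings, w = 0
lk(C1,C2): -2
lk(C1,C3) = 0
linking number lk(C2,C3) = 0
27 Fox colorings among 3^8, |V(-1)| = 0: tricolorable
why: |V(-1)| = 0: so tricolorable, since 3 divides 0


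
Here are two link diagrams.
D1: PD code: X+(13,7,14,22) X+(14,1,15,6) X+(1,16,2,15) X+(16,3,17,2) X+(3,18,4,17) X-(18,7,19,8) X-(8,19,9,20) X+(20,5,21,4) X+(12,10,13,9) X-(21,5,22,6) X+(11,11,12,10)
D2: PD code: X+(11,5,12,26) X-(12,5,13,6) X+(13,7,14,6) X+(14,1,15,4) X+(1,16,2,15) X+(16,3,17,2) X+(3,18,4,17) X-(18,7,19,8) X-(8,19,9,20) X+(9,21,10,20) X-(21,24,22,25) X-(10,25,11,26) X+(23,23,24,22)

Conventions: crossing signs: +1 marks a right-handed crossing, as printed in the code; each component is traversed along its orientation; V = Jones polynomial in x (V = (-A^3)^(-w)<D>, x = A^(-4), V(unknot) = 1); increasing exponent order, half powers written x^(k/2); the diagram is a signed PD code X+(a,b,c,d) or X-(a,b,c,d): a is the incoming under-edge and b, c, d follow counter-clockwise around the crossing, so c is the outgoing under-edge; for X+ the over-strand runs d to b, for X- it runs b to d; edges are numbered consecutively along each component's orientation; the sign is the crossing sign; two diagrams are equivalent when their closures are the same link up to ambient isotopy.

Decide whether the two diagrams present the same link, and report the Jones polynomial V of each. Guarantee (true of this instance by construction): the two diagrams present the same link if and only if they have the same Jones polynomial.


same link: yes
V(D1) = -x^(3/2) - x^(7/2) + x^(9/2) - x^(11/2)  [11 crossings, <D> = A^-7 - A^-3 + A + A^9, w = +5]
V(D2) = -x^(3/2) - x^(7/2) + x^(9/2) - x^(11/2)  [13 crossings, <D> = A^-13 - A^-9 + A^-5 + A^3, w = +3]
insight: from 11 to 13 crossings by R-moves: one link, two diagrams


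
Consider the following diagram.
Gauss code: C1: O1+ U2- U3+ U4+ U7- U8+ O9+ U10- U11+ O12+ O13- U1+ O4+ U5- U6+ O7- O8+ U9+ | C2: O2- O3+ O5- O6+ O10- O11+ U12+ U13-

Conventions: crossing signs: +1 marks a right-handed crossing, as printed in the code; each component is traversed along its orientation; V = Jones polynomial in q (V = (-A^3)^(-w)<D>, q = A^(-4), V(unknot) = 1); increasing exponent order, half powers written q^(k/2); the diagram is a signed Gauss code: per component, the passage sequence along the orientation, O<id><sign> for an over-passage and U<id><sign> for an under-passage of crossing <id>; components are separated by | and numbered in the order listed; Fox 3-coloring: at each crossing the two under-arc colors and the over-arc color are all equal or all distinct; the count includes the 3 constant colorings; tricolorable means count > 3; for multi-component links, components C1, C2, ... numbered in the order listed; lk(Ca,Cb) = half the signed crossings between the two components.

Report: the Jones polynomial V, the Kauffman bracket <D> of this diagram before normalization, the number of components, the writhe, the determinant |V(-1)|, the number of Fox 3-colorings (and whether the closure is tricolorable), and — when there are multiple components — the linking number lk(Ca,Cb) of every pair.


V(q) = -q^(1/2) - q^(3/2) - q^(5/2) + q^(9/2)
bracket: -A^-9 + A^-1 + A^3 + A^7, w = +3
2 components, writhe +3, over 13 crossings
lk(C1,C2) = 0
det 0, colorings 27 of 3^13 — tricolorable
observation: the span of V is 4, within the link bound 13 + 2 - 1


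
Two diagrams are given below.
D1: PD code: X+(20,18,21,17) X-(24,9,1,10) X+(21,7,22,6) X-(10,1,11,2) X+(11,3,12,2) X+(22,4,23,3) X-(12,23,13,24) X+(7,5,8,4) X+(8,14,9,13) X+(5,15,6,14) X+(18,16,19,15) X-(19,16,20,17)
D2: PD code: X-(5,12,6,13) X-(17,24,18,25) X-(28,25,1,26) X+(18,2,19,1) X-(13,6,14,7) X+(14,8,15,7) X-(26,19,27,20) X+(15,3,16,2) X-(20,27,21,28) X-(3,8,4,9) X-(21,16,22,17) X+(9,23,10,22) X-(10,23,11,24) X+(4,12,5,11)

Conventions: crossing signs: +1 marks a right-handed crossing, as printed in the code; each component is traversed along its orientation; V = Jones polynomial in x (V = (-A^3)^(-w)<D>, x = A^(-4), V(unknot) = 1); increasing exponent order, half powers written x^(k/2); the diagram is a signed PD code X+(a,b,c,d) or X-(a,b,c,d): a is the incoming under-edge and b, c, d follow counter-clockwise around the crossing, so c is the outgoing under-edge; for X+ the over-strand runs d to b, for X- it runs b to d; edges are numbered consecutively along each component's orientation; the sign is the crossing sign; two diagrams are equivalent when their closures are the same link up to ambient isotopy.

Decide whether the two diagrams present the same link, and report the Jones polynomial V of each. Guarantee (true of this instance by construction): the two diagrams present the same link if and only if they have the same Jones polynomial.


same link: no
V(D1) = x^-1 - 1 + 2x - 2x^2 + 2x^3 - 2x^4 + x^5  [12 crossings, <D> = A^-8 - 2A^-4 + 2 - 2A^4 + 2A^8 - A^12 + A^16, w = +4]
V(D2) = -x^-6 + x^-5 - x^-4 + 2x^-3 - x^-2 + x^-1  (w -4, c 14, <D> = A^-8 - A^-4 + 2 - A^4 + A^8 - A^12)
note: comparing 2 Jones polynomials yields 2 groups


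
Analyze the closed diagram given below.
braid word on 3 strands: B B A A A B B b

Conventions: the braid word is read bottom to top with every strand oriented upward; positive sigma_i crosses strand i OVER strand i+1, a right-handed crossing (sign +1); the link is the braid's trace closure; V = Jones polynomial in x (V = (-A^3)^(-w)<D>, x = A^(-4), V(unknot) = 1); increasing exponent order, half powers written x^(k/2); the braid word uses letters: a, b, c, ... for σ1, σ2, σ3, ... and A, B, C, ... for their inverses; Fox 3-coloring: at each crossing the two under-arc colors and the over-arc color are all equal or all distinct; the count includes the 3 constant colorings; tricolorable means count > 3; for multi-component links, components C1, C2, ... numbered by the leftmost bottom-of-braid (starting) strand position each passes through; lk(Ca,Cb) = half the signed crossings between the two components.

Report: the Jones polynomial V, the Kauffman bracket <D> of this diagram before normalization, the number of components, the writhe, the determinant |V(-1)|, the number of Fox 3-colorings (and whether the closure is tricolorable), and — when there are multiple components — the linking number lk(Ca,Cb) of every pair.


V = x^-8 - 2x^-7 + x^-6 - 2x^-5 + 2x^-4 + x^-2
<D> = A^-10 + 2A^-2 - 2A^2 + A^6 - 2A^10 + A^14 (w = -6)
1 component over 8 crossings, w = -6
27 Fox colorings among 3^8, |V(-1)| = 9: tricolorable
why: |V(-1)| = 9: so tricolorable, since 3 divides 9


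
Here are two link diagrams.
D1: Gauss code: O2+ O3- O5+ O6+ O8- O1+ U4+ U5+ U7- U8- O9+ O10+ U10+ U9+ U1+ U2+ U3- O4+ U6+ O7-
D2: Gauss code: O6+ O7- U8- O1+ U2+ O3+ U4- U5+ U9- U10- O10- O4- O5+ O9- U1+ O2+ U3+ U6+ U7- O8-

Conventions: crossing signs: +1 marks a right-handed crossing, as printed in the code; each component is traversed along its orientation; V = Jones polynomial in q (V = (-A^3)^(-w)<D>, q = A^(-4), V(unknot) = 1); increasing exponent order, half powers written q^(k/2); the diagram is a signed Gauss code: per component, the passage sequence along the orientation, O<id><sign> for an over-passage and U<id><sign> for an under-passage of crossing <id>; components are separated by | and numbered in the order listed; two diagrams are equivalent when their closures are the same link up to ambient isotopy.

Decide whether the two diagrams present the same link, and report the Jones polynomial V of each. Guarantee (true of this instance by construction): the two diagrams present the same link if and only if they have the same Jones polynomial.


equivalent: no
V(D1) = 1  (w +4, c 10, <D> = A^12)
D2 (bracket -A^-16 + A^-12 + A^-4; 10 crossings at w = 0): V = q + q^3 - q^4
why: 2 values of V(q) split the 2 diagrams


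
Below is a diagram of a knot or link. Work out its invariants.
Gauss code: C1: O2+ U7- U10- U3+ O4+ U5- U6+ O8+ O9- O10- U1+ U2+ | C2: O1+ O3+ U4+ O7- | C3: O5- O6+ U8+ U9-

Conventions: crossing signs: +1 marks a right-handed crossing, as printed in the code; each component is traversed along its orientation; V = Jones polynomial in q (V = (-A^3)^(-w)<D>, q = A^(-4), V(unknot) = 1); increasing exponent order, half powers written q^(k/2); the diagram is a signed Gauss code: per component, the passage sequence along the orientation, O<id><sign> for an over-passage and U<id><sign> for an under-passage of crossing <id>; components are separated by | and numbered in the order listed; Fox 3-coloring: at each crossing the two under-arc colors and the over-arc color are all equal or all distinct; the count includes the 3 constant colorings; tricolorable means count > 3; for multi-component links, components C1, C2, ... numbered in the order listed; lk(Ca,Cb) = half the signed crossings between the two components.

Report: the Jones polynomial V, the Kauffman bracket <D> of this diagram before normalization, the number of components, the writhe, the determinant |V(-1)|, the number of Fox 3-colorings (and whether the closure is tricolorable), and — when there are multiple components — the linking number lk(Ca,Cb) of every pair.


Jones polynomial: V(q) = 1 + q + q^2 + q^3
<D> = A^-6 + A^-2 + A^2 + A^6; writhe +2
components 3, writhe +2 (10 crossings)
linking number lk(C1,C2) = +1
lk(C1,C3): 0
lk(C2,C3) = 0
3-colorings: 9 of 3^10, det 0 — tricolorable
note: span 3 respects span(V) <= c + mu - 1 = 12 for this 3-component diagram


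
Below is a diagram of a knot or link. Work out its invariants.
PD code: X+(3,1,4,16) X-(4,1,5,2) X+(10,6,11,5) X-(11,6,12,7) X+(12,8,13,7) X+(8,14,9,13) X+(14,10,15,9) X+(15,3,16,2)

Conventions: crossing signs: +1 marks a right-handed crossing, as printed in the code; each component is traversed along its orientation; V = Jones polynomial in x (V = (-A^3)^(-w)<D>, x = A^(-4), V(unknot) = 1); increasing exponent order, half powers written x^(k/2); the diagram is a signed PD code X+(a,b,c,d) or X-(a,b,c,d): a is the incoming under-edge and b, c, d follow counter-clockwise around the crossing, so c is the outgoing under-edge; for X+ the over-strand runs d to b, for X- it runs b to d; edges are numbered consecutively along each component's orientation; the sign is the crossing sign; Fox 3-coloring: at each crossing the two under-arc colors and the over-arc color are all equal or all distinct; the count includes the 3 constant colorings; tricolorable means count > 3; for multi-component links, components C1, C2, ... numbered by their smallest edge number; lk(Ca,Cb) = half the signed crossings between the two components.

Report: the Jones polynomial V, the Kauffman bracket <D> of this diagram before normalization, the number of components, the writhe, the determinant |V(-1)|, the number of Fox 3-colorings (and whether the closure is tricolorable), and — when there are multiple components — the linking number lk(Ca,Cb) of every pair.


V = x + x^3 - x^4
<D> = -A^-4 + 1 + A^8 (w = +4)
1 component over 8 crossings, w = +4
9 Fox colorings among 3^8, |V(-1)| = 3: tricolorable
why: w = +4 shifts under R1 moves; the (-A^3)^(-4) factor cancels that in V


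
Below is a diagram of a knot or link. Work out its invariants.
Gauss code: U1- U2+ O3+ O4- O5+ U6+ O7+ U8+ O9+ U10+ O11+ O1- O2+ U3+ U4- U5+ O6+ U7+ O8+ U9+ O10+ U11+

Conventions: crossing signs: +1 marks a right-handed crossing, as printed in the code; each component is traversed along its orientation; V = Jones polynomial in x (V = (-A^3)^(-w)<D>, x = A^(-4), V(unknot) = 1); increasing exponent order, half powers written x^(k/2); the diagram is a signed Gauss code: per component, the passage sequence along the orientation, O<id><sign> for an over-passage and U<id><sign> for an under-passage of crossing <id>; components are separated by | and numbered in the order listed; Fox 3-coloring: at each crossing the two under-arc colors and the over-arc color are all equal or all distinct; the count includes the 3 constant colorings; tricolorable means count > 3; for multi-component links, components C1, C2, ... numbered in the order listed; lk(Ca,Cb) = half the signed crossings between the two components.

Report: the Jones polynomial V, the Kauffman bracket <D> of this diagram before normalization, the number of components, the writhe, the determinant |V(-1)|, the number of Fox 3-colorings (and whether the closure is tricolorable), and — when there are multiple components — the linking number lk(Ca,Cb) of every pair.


V(x) = x^3 + x^5 - x^6 + x^7 - x^8 + x^9 - x^10
bracket: A^-19 - A^-15 + A^-11 - A^-7 + A^-3 - A - A^9, w = +7
1 component, writhe +7, over 11 crossings
det 7, colorings 3 of 3^11 — not tricolorable
observation: the span of V is 7, forcing >= 7 crossings in any diagram


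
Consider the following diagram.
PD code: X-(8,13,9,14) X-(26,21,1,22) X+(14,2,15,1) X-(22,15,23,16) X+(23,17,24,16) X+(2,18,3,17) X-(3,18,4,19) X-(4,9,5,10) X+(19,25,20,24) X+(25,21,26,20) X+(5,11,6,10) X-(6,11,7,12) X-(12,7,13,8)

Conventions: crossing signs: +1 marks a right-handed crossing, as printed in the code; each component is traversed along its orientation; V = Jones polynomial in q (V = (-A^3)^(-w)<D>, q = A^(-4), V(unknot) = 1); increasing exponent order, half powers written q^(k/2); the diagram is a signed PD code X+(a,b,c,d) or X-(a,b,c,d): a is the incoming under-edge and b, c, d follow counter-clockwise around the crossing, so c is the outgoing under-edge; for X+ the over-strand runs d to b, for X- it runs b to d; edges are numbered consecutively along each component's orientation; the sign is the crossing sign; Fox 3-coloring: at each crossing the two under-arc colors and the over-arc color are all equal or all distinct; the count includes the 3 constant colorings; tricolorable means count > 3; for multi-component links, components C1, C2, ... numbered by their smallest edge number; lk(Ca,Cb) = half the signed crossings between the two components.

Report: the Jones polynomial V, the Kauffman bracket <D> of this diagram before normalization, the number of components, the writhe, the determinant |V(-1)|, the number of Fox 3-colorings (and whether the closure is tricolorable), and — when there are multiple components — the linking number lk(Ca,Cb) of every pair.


Jones polynomial: V(q) = -q^-4 + q^-3 + q^-1
<D> = -A - A^9 + A^13; writhe -1
components 1, writhe -1 (13 crossings)
3-colorings: 9 of 3^13, det 3 — tricolorable
note: |V(-1)| = 3: so tricolorable, since 3 divides 3


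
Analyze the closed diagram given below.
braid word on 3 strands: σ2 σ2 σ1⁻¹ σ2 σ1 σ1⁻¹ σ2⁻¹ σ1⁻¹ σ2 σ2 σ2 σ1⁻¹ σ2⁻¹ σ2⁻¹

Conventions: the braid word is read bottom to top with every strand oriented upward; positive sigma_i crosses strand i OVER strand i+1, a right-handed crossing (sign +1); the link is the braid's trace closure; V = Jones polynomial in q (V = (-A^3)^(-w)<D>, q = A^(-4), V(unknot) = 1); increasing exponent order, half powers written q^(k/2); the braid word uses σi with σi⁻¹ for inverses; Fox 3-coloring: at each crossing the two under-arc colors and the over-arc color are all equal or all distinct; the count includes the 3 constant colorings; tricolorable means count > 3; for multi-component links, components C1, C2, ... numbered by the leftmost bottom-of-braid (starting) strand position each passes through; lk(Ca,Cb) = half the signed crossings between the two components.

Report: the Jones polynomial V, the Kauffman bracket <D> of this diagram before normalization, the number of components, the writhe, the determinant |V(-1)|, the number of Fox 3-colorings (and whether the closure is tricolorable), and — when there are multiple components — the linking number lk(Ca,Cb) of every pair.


V(q) = -q^-3 + q^-2 - q^-1 + 3 - q + q^2 - q^3
bracket: -A^-12 + A^-8 - A^-4 + 3 - A^4 + A^8 - A^12, w = 0
1 component, writhe 0, over 14 crossings
det 9, colorings 27 of 3^14 — tricolorable
observation: V spans 6 powers of q: at least 6 crossings in any diagram


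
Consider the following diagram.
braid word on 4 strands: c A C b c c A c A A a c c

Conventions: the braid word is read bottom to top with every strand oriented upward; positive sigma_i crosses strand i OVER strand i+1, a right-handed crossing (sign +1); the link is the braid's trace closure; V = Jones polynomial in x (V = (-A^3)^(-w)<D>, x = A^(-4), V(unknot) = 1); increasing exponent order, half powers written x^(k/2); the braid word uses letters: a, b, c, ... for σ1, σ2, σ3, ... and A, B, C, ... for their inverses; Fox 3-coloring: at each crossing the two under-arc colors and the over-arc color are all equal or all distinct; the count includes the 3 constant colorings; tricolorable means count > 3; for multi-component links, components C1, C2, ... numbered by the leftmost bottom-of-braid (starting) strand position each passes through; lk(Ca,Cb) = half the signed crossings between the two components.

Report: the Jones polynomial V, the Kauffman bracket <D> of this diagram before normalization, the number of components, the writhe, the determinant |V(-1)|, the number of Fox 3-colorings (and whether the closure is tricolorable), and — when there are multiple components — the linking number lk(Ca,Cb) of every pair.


Jones polynomial: V(x) = -x^-2 + x^-1 - 1 + 3x - 2x^2 + 3x^3 - 2x^4 + x^5 - x^6
<D> = A^-15 - A^-11 + 2A^-7 - 3A^-3 + 2A - 3A^5 + A^9 - A^13 + A^17; writhe +3
components 1, writhe +3 (13 crossings)
3-colorings: 9 of 3^13, det 15 — tricolorable
note: the span of V is 8, forcing >= 8 crossings in any diagram


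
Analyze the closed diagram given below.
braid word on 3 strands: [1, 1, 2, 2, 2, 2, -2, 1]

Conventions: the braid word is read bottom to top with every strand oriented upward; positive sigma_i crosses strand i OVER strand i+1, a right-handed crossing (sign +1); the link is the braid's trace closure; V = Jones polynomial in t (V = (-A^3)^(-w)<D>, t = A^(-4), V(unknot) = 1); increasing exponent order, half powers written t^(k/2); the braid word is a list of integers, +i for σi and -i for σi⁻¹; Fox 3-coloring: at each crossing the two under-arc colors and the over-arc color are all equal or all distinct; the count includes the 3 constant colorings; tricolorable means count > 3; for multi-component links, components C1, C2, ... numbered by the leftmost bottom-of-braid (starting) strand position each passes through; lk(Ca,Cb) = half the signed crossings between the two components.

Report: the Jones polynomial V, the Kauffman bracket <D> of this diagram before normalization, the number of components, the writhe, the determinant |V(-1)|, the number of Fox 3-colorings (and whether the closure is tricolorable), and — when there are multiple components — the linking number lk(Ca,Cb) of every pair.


V = t^2 + 2t^4 - 2t^5 + t^6 - 2t^7 + t^8
<D> = A^-14 - 2A^-10 + A^-6 - 2A^-2 + 2A^2 + A^10 (w = +6)
1 component over 8 crossings, w = +6
27 Fox colorings among 3^8, |V(-1)| = 9: tricolorable
why: the span of V is 6, forcing >= 6 crossings in any diagram
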